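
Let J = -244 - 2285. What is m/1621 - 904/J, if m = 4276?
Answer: 12279388/4099509 ≈ 2.9953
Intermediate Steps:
J = -2529
m/1621 - 904/J = 4276/1621 - 904/(-2529) = 4276*(1/1621) - 904*(-1/2529) = 4276/1621 + 904/2529 = 12279388/4099509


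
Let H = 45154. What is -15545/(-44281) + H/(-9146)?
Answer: -928644852/202497013 ≈ -4.5860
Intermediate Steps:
-15545/(-44281) + H/(-9146) = -15545/(-44281) + 45154/(-9146) = -15545*(-1/44281) + 45154*(-1/9146) = 15545/44281 - 22577/4573 = -928644852/202497013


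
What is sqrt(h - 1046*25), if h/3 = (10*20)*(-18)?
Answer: 5*I*sqrt(1478) ≈ 192.22*I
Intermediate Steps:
h = -10800 (h = 3*((10*20)*(-18)) = 3*(200*(-18)) = 3*(-3600) = -10800)
sqrt(h - 1046*25) = sqrt(-10800 - 1046*25) = sqrt(-10800 - 26150) = sqrt(-36950) = 5*I*sqrt(1478)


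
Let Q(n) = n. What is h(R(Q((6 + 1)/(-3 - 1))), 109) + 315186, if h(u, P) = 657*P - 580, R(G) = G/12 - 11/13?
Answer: 386219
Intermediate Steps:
R(G) = -11/13 + G/12 (R(G) = G*(1/12) - 11*1/13 = G/12 - 11/13 = -11/13 + G/12)
h(u, P) = -580 + 657*P
h(R(Q((6 + 1)/(-3 - 1))), 109) + 315186 = (-580 + 657*109) + 315186 = (-580 + 71613) + 315186 = 71033 + 315186 = 386219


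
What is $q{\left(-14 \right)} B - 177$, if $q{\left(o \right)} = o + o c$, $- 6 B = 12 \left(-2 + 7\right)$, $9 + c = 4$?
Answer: $-737$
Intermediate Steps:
$c = -5$ ($c = -9 + 4 = -5$)
$B = -10$ ($B = - \frac{12 \left(-2 + 7\right)}{6} = - \frac{12 \cdot 5}{6} = \left(- \frac{1}{6}\right) 60 = -10$)
$q{\left(o \right)} = - 4 o$ ($q{\left(o \right)} = o + o \left(-5\right) = o - 5 o = - 4 o$)
$q{\left(-14 \right)} B - 177 = \left(-4\right) \left(-14\right) \left(-10\right) - 177 = 56 \left(-10\right) - 177 = -560 - 177 = -737$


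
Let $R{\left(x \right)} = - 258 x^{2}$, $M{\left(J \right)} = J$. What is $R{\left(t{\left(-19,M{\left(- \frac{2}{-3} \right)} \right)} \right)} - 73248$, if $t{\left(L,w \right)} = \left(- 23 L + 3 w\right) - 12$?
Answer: $-47114130$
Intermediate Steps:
$t{\left(L,w \right)} = -12 - 23 L + 3 w$
$R{\left(t{\left(-19,M{\left(- \frac{2}{-3} \right)} \right)} \right)} - 73248 = - 258 \left(-12 - -437 + 3 \left(- \frac{2}{-3}\right)\right)^{2} - 73248 = - 258 \left(-12 + 437 + 3 \left(\left(-2\right) \left(- \frac{1}{3}\right)\right)\right)^{2} - 73248 = - 258 \left(-12 + 437 + 3 \cdot \frac{2}{3}\right)^{2} - 73248 = - 258 \left(-12 + 437 + 2\right)^{2} - 73248 = - 258 \cdot 427^{2} - 73248 = \left(-258\right) 182329 - 73248 = -47040882 - 73248 = -47114130$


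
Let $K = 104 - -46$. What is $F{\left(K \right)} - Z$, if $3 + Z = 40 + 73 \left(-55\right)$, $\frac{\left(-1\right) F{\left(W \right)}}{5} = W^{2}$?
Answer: $-108522$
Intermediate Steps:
$K = 150$ ($K = 104 + 46 = 150$)
$F{\left(W \right)} = - 5 W^{2}$
$Z = -3978$ ($Z = -3 + \left(40 + 73 \left(-55\right)\right) = -3 + \left(40 - 4015\right) = -3 - 3975 = -3978$)
$F{\left(K \right)} - Z = - 5 \cdot 150^{2} - -3978 = \left(-5\right) 22500 + 3978 = -112500 + 3978 = -108522$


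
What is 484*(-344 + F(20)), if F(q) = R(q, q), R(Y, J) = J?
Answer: -156816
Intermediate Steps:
F(q) = q
484*(-344 + F(20)) = 484*(-344 + 20) = 484*(-324) = -156816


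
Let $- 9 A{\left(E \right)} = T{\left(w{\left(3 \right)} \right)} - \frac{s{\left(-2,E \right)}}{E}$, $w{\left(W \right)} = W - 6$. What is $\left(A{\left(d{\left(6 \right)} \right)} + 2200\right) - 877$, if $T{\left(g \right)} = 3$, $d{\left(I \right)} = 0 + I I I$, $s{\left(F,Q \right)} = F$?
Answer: $\frac{1285631}{972} \approx 1322.7$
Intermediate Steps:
$w{\left(W \right)} = -6 + W$ ($w{\left(W \right)} = W - 6 = -6 + W$)
$d{\left(I \right)} = I^{3}$ ($d{\left(I \right)} = 0 + I^{2} I = 0 + I^{3} = I^{3}$)
$A{\left(E \right)} = - \frac{1}{3} - \frac{2}{9 E}$ ($A{\left(E \right)} = - \frac{3 - - \frac{2}{E}}{9} = - \frac{3 + \frac{2}{E}}{9} = - \frac{1}{3} - \frac{2}{9 E}$)
$\left(A{\left(d{\left(6 \right)} \right)} + 2200\right) - 877 = \left(\frac{-2 - 3 \cdot 6^{3}}{9 \cdot 6^{3}} + 2200\right) - 877 = \left(\frac{-2 - 648}{9 \cdot 216} + 2200\right) - 877 = \left(\frac{1}{9} \cdot \frac{1}{216} \left(-2 - 648\right) + 2200\right) - 877 = \left(\frac{1}{9} \cdot \frac{1}{216} \left(-650\right) + 2200\right) - 877 = \left(- \frac{325}{972} + 2200\right) - 877 = \frac{2138075}{972} - 877 = \frac{1285631}{972}$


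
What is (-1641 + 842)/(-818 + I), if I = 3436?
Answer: -47/154 ≈ -0.30519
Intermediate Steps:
(-1641 + 842)/(-818 + I) = (-1641 + 842)/(-818 + 3436) = -799/2618 = -799*1/2618 = -47/154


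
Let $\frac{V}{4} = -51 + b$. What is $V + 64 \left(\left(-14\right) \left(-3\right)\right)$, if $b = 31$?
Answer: $2608$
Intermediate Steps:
$V = -80$ ($V = 4 \left(-51 + 31\right) = 4 \left(-20\right) = -80$)
$V + 64 \left(\left(-14\right) \left(-3\right)\right) = -80 + 64 \left(\left(-14\right) \left(-3\right)\right) = -80 + 64 \cdot 42 = -80 + 2688 = 2608$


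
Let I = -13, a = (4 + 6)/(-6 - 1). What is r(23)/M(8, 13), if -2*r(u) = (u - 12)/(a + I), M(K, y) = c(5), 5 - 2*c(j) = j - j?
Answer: 77/505 ≈ 0.15248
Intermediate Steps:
c(j) = 5/2 (c(j) = 5/2 - (j - j)/2 = 5/2 - ½*0 = 5/2 + 0 = 5/2)
M(K, y) = 5/2
a = -10/7 (a = 10/(-7) = 10*(-⅐) = -10/7 ≈ -1.4286)
r(u) = -42/101 + 7*u/202 (r(u) = -(u - 12)/(2*(-10/7 - 13)) = -(-12 + u)/(2*(-101/7)) = -(-12 + u)*(-7)/(2*101) = -(84/101 - 7*u/101)/2 = -42/101 + 7*u/202)
r(23)/M(8, 13) = (-42/101 + (7/202)*23)/(5/2) = (-42/101 + 161/202)*(⅖) = (77/202)*(⅖) = 77/505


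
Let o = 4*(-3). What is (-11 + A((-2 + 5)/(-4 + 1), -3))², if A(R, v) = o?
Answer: 529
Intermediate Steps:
o = -12
A(R, v) = -12
(-11 + A((-2 + 5)/(-4 + 1), -3))² = (-11 - 12)² = (-23)² = 529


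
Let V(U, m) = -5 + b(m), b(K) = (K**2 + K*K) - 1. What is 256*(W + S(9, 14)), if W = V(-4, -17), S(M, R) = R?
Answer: 150016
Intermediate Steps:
b(K) = -1 + 2*K**2 (b(K) = (K**2 + K**2) - 1 = 2*K**2 - 1 = -1 + 2*K**2)
V(U, m) = -6 + 2*m**2 (V(U, m) = -5 + (-1 + 2*m**2) = -6 + 2*m**2)
W = 572 (W = -6 + 2*(-17)**2 = -6 + 2*289 = -6 + 578 = 572)
256*(W + S(9, 14)) = 256*(572 + 14) = 256*586 = 150016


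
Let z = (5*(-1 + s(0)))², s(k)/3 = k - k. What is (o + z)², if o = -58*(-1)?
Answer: 6889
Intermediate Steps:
s(k) = 0 (s(k) = 3*(k - k) = 3*0 = 0)
o = 58
z = 25 (z = (5*(-1 + 0))² = (5*(-1))² = (-5)² = 25)
(o + z)² = (58 + 25)² = 83² = 6889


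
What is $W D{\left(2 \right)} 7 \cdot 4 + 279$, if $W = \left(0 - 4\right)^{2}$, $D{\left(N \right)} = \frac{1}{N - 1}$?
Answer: $727$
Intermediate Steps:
$D{\left(N \right)} = \frac{1}{-1 + N}$
$W = 16$ ($W = \left(-4\right)^{2} = 16$)
$W D{\left(2 \right)} 7 \cdot 4 + 279 = 16 \frac{1}{-1 + 2} \cdot 7 \cdot 4 + 279 = 16 \cdot 1^{-1} \cdot 7 \cdot 4 + 279 = 16 \cdot 1 \cdot 7 \cdot 4 + 279 = 16 \cdot 7 \cdot 4 + 279 = 16 \cdot 28 + 279 = 448 + 279 = 727$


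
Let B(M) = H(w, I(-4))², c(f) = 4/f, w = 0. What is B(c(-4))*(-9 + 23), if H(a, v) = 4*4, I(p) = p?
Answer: 3584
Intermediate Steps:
H(a, v) = 16
B(M) = 256 (B(M) = 16² = 256)
B(c(-4))*(-9 + 23) = 256*(-9 + 23) = 256*14 = 3584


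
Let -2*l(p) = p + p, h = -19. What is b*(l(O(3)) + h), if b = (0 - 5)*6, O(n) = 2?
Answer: 630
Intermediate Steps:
l(p) = -p (l(p) = -(p + p)/2 = -p)
b = -30 (b = -5*6 = -30)
b*(l(O(3)) + h) = -30*(-1*2 - 19) = -30*(-2 - 19) = -30*(-21) = 630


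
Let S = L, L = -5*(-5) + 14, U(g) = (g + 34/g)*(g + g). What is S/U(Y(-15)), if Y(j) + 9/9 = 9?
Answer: 39/196 ≈ 0.19898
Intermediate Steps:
Y(j) = 8 (Y(j) = -1 + 9 = 8)
U(g) = 2*g*(g + 34/g) (U(g) = (g + 34/g)*(2*g) = 2*g*(g + 34/g))
L = 39 (L = 25 + 14 = 39)
S = 39
S/U(Y(-15)) = 39/(68 + 2*8**2) = 39/(68 + 2*64) = 39/(68 + 128) = 39/196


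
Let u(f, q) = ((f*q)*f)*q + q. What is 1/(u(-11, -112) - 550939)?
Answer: 1/966773 ≈ 1.0344e-6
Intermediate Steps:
u(f, q) = q + f²*q² (u(f, q) = (q*f²)*q + q = f²*q² + q = q + f²*q²)
1/(u(-11, -112) - 550939) = 1/(-112*(1 - 112*(-11)²) - 550939) = 1/(-112*(1 - 112*121) - 550939) = 1/(-112*(1 - 13552) - 550939) = 1/(-112*(-13551) - 550939) = 1/(1517712 - 550939) = 1/966773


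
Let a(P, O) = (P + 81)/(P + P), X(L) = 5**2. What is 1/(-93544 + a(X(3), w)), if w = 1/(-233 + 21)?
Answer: -25/2338547 ≈ -1.0690e-5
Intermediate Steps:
X(L) = 25
w = -1/212 (w = 1/(-212) = -1/212 ≈ -0.0047170)
a(P, O) = (81 + P)/(2*P) (a(P, O) = (81 + P)/((2*P)) = (81 + P)*(1/(2*P)) = (81 + P)/(2*P))
1/(-93544 + a(X(3), w)) = 1/(-93544 + (1/2)*(81 + 25)/25) = 1/(-93544 + (1/2)*(1/25)*106) = 1/(-93544 + 53/25) = 1/(-2338547/25) = -25/2338547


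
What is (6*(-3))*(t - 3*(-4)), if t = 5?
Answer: -306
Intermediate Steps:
(6*(-3))*(t - 3*(-4)) = (6*(-3))*(5 - 3*(-4)) = -18*(5 + 12) = -18*17 = -306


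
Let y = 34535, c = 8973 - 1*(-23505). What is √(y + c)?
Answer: √67013 ≈ 258.87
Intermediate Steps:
c = 32478 (c = 8973 + 23505 = 32478)
√(y + c) = √(34535 + 32478) = √67013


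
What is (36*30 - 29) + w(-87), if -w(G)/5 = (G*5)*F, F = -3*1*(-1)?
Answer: 7576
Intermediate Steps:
F = 3 (F = -3*(-1) = 3)
w(G) = -75*G (w(G) = -5*G*5*3 = -5*5*G*3 = -75*G)
(36*30 - 29) + w(-87) = (36*30 - 29) - 75*(-87) = (1080 - 29) + 6525 = 1051 + 6525 = 7576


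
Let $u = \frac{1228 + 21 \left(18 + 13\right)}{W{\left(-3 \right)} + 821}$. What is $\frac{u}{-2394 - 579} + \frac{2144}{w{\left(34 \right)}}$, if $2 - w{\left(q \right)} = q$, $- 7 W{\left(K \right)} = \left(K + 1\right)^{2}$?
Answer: $- \frac{1143967066}{17073939} \approx -67.001$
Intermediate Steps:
$W{\left(K \right)} = - \frac{\left(1 + K\right)^{2}}{7}$ ($W{\left(K \right)} = - \frac{\left(K + 1\right)^{2}}{7} = - \frac{\left(1 + K\right)^{2}}{7}$)
$u = \frac{13153}{5743}$ ($u = \frac{1228 + 21 \left(18 + 13\right)}{- \frac{\left(1 - 3\right)^{2}}{7} + 821} = \frac{1228 + 21 \cdot 31}{- \frac{\left(-2\right)^{2}}{7} + 821} = \frac{1228 + 651}{\left(- \frac{1}{7}\right) 4 + 821} = \frac{1879}{- \frac{4}{7} + 821} = \frac{1879}{\frac{5743}{7}} = 1879 \cdot \frac{7}{5743} = \frac{13153}{5743} \approx 2.2903$)
$w{\left(q \right)} = 2 - q$
$\frac{u}{-2394 - 579} + \frac{2144}{w{\left(34 \right)}} = \frac{13153}{5743 \left(-2394 - 579\right)} + \frac{2144}{2 - 34} = \frac{13153}{5743 \left(-2973\right)} + \frac{2144}{2 - 34} = \frac{13153}{5743} \left(- \frac{1}{2973}\right) + \frac{2144}{-32} = - \frac{13153}{17073939} + 2144 \left(- \frac{1}{32}\right) = - \frac{13153}{17073939} - 67 = - \frac{1143967066}{17073939}$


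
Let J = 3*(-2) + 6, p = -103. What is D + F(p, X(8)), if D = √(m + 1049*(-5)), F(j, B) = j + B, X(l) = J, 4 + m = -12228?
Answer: -103 + I*√17477 ≈ -103.0 + 132.2*I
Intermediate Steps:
m = -12232 (m = -4 - 12228 = -12232)
J = 0 (J = -6 + 6 = 0)
X(l) = 0
F(j, B) = B + j
D = I*√17477 (D = √(-12232 + 1049*(-5)) = √(-12232 - 5245) = √(-17477) = I*√17477 ≈ 132.2*I)
D + F(p, X(8)) = I*√17477 + (0 - 103) = I*√17477 - 103 = -103 + I*√17477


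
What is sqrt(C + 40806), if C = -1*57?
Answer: 17*sqrt(141) ≈ 201.86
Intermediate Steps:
C = -57
sqrt(C + 40806) = sqrt(-57 + 40806) = sqrt(40749) = 17*sqrt(141)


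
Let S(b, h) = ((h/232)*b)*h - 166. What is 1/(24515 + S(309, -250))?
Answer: 58/6240367 ≈ 9.2943e-6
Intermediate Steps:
S(b, h) = -166 + b*h**2/232 (S(b, h) = ((h*(1/232))*b)*h - 166 = ((h/232)*b)*h - 166 = (b*h/232)*h - 166 = b*h**2/232 - 166 = -166 + b*h**2/232)
1/(24515 + S(309, -250)) = 1/(24515 + (-166 + (1/232)*309*(-250)**2)) = 1/(24515 + (-166 + (1/232)*309*62500)) = 1/(24515 + (-166 + 4828125/58)) = 1/(24515 + 4818497/58) = 1/(6240367/58) = 58/6240367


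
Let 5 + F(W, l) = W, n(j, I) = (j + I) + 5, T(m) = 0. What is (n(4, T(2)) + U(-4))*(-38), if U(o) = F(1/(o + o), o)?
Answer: -589/4 ≈ -147.25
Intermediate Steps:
n(j, I) = 5 + I + j (n(j, I) = (I + j) + 5 = 5 + I + j)
F(W, l) = -5 + W
U(o) = -5 + 1/(2*o) (U(o) = -5 + 1/(o + o) = -5 + 1/(2*o))
(n(4, T(2)) + U(-4))*(-38) = ((5 + 0 + 4) + (-5 + (½)/(-4)))*(-38) = (9 + (-5 + (½)*(-¼)))*(-38) = (9 + (-5 - ⅛))*(-38) = (9 - 41/8)*(-38) = (31/8)*(-38) = -589/4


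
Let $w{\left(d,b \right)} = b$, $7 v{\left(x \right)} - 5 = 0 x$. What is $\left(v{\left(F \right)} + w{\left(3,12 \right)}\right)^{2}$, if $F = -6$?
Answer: $\frac{7921}{49} \approx 161.65$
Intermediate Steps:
$v{\left(x \right)} = \frac{5}{7}$ ($v{\left(x \right)} = \frac{5}{7} + \frac{0 x}{7} = \frac{5}{7} + \frac{1}{7} \cdot 0 = \frac{5}{7} + 0 = \frac{5}{7}$)
$\left(v{\left(F \right)} + w{\left(3,12 \right)}\right)^{2} = \left(\frac{5}{7} + 12\right)^{2} = \left(\frac{89}{7}\right)^{2} = \frac{7921}{49}$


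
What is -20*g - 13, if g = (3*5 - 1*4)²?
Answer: -2433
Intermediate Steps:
g = 121 (g = (15 - 4)² = 11² = 121)
-20*g - 13 = -20*121 - 13 = -2420 - 13 = -2433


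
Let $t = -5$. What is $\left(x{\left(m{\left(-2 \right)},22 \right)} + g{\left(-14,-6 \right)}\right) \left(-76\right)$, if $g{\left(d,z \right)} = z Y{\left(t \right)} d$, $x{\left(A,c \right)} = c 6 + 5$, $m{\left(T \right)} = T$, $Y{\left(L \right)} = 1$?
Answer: $-16796$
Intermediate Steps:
$x{\left(A,c \right)} = 5 + 6 c$ ($x{\left(A,c \right)} = 6 c + 5 = 5 + 6 c$)
$g{\left(d,z \right)} = d z$ ($g{\left(d,z \right)} = z 1 d = z d = d z$)
$\left(x{\left(m{\left(-2 \right)},22 \right)} + g{\left(-14,-6 \right)}\right) \left(-76\right) = \left(\left(5 + 6 \cdot 22\right) - -84\right) \left(-76\right) = \left(\left(5 + 132\right) + 84\right) \left(-76\right) = \left(137 + 84\right) \left(-76\right) = 221 \left(-76\right) = -16796$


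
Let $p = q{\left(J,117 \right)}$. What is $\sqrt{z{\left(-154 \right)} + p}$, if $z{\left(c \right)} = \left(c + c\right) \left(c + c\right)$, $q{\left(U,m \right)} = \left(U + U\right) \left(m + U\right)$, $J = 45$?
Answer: $2 \sqrt{27361} \approx 330.82$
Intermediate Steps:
$q{\left(U,m \right)} = 2 U \left(U + m\right)$
$p = 14580$ ($p = 2 \cdot 45 \left(45 + 117\right) = 2 \cdot 45 \cdot 162 = 14580$)
$z{\left(c \right)} = 4 c^{2}$ ($z{\left(c \right)} = 2 c 2 c = 4 c^{2}$)
$\sqrt{z{\left(-154 \right)} + p} = \sqrt{4 \left(-154\right)^{2} + 14580} = \sqrt{4 \cdot 23716 + 14580} = \sqrt{94864 + 14580} = \sqrt{109444} = 2 \sqrt{27361}$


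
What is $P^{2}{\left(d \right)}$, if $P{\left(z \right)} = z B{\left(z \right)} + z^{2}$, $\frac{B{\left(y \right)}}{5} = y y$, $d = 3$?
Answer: $20736$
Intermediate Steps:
$B{\left(y \right)} = 5 y^{2}$ ($B{\left(y \right)} = 5 y y = 5 y^{2}$)
$P{\left(z \right)} = z^{2} + 5 z^{3}$ ($P{\left(z \right)} = z 5 z^{2} + z^{2} = 5 z^{3} + z^{2} = z^{2} + 5 z^{3}$)
$P^{2}{\left(d \right)} = \left(3^{2} \left(1 + 5 \cdot 3\right)\right)^{2} = \left(9 \left(1 + 15\right)\right)^{2} = \left(9 \cdot 16\right)^{2} = 144^{2} = 20736$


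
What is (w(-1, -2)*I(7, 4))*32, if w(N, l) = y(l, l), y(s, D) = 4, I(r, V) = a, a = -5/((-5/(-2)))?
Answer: -256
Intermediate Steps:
a = -2 (a = -5/((-5*(-1/2))) = -5/5/2 = -5*2/5 = -2)
I(r, V) = -2
w(N, l) = 4
(w(-1, -2)*I(7, 4))*32 = (4*(-2))*32 = -8*32 = -256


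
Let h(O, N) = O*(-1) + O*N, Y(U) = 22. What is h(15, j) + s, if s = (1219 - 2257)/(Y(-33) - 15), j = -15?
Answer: -2718/7 ≈ -388.29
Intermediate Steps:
h(O, N) = -O + N*O
s = -1038/7 (s = (1219 - 2257)/(22 - 15) = -1038/7 ≈ -148.29)
h(15, j) + s = 15*(-1 - 15) - 1038/7 = 15*(-16) - 1038/7 = -240 - 1038/7 = -2718/7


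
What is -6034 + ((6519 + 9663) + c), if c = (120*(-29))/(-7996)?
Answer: 20286722/1999 ≈ 10148.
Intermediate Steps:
c = 870/1999 (c = -3480*(-1/7996) = 870/1999 ≈ 0.43522)
-6034 + ((6519 + 9663) + c) = -6034 + ((6519 + 9663) + 870/1999) = -6034 + (16182 + 870/1999) = -6034 + 32348688/1999 = 20286722/1999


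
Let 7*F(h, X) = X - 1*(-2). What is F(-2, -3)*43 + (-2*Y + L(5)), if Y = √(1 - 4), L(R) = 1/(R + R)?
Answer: -423/70 - 2*I*√3 ≈ -6.0429 - 3.4641*I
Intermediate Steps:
L(R) = 1/(2*R)
F(h, X) = 2/7 + X/7 (F(h, X) = (X - 1*(-2))/7 = (X + 2)/7 = (2 + X)/7 = 2/7 + X/7)
Y = I*√3 (Y = √(-3) = I*√3 ≈ 1.732*I)
F(-2, -3)*43 + (-2*Y + L(5)) = (2/7 + (⅐)*(-3))*43 + (-2*I*√3 + (½)/5) = (2/7 - 3/7)*43 + (-2*I*√3 + (½)*(⅕)) = -⅐*43 + (-2*I*√3 + ⅒) = -43/7 + (⅒ - 2*I*√3) = -423/70 - 2*I*√3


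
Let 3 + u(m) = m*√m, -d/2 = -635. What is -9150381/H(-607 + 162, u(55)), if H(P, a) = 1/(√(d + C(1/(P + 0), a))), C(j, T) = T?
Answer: -9150381*√(1267 + 55*√55) ≈ -3.7448e+8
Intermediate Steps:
d = 1270 (d = -2*(-635) = 1270)
u(m) = -3 + m^(3/2) (u(m) = -3 + m*√m = -3 + m^(3/2))
H(P, a) = (1270 + a)^(-½) (H(P, a) = 1/(√(1270 + a)) = (1270 + a)^(-½))
-9150381/H(-607 + 162, u(55)) = -9150381*√(1270 + (-3 + 55^(3/2))) = -9150381*√(1270 + (-3 + 55*√55)) = -9150381*√(1267 + 55*√55)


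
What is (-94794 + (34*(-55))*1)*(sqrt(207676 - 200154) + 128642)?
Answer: -12435050288 - 96664*sqrt(7522) ≈ -1.2443e+10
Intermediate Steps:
(-94794 + (34*(-55))*1)*(sqrt(207676 - 200154) + 128642) = (-94794 - 1870*1)*(sqrt(7522) + 128642) = (-94794 - 1870)*(128642 + sqrt(7522)) = -96664*(128642 + sqrt(7522)) = -12435050288 - 96664*sqrt(7522)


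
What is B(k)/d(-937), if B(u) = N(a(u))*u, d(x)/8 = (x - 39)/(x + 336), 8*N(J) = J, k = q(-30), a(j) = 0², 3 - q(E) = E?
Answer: 0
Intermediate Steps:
q(E) = 3 - E
a(j) = 0
k = 33 (k = 3 - 1*(-30) = 3 + 30 = 33)
N(J) = J/8
d(x) = 8*(-39 + x)/(336 + x) (d(x) = 8*((x - 39)/(x + 336)) = 8*((-39 + x)/(336 + x)) = 8*(-39 + x)/(336 + x))
B(u) = 0 (B(u) = ((⅛)*0)*u = 0*u = 0)
B(k)/d(-937) = 0/((8*(-39 - 937)/(336 - 937))) = 0/((8*(-976)/(-601))) = 0/((8*(-1/601)*(-976))) = 0/(7808/601) = 0*(601/7808) = 0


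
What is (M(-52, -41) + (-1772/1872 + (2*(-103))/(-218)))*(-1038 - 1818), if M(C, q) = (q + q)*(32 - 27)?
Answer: 4977770714/4251 ≈ 1.1710e+6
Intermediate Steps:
M(C, q) = 10*q (M(C, q) = (2*q)*5 = 10*q)
(M(-52, -41) + (-1772/1872 + (2*(-103))/(-218)))*(-1038 - 1818) = (10*(-41) + (-1772/1872 + (2*(-103))/(-218)))*(-1038 - 1818) = (-410 + (-1772*1/1872 - 206*(-1/218)))*(-2856) = (-410 + (-443/468 + 103/109))*(-2856) = (-410 - 83/51012)*(-2856) = -20915003/51012*(-2856) = 4977770714/4251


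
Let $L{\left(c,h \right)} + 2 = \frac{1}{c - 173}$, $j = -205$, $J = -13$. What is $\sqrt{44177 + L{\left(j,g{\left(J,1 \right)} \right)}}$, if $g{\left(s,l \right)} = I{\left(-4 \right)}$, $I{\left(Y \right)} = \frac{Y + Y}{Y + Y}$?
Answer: $\frac{\sqrt{701322258}}{126} \approx 210.18$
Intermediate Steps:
$I{\left(Y \right)} = 1$ ($I{\left(Y \right)} = \frac{2 Y}{2 Y} = 2 Y \frac{1}{2 Y} = 1$)
$g{\left(s,l \right)} = 1$
$L{\left(c,h \right)} = -2 + \frac{1}{-173 + c}$ ($L{\left(c,h \right)} = -2 + \frac{1}{c - 173} = -2 + \frac{1}{-173 + c}$)
$\sqrt{44177 + L{\left(j,g{\left(J,1 \right)} \right)}} = \sqrt{44177 + \frac{347 - -410}{-173 - 205}} = \sqrt{44177 + \frac{347 + 410}{-378}} = \sqrt{44177 - \frac{757}{378}} = \sqrt{\frac{16698149}{378}} = \frac{\sqrt{701322258}}{126}$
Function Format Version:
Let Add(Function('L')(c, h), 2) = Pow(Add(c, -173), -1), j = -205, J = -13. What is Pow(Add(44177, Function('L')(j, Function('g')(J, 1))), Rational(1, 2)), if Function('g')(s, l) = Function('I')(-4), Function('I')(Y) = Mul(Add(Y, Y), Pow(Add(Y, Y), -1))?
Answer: Mul(Rational(1, 126), Pow(701322258, Rational(1, 2))) ≈ 210.18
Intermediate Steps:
Function('I')(Y) = 1 (Function('I')(Y) = Mul(Mul(2, Y), Pow(Mul(2, Y), -1)) = Mul(Mul(2, Y), Mul(Rational(1, 2), Pow(Y, -1))) = 1)
Function('g')(s, l) = 1
Function('L')(c, h) = Add(-2, Pow(Add(-173, c), -1)) (Function('L')(c, h) = Add(-2, Pow(Add(c, -173), -1)) = Add(-2, Pow(Add(-173, c), -1)))
Pow(Add(44177, Function('L')(j, Function('g')(J, 1))), Rational(1, 2)) = Pow(Add(44177, Mul(Pow(Add(-173, -205), -1), Add(347, Mul(-2, -205)))), Rational(1, 2)) = Pow(Add(44177, Mul(Pow(-378, -1), Add(347, 410))), Rational(1, 2)) = Pow(Add(44177, Mul(Rational(-1, 378), 757)), Rational(1, 2)) = Pow(Add(44177, Rational(-757, 378)), Rational(1, 2)) = Pow(Rational(16698149, 378), Rational(1, 2)) = Mul(Rational(1, 126), Pow(701322258, Rational(1, 2)))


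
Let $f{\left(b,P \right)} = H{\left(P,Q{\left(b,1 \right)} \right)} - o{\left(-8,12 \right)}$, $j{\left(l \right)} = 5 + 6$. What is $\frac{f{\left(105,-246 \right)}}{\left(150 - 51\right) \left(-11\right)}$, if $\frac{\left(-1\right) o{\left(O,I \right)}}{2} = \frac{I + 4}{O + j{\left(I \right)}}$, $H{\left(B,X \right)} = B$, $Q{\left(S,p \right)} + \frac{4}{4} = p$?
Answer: $\frac{706}{3267} \approx 0.2161$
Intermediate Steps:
$Q{\left(S,p \right)} = -1 + p$
$j{\left(l \right)} = 11$
$o{\left(O,I \right)} = - \frac{2 \left(4 + I\right)}{11 + O}$ ($o{\left(O,I \right)} = - 2 \frac{I + 4}{O + 11} = - 2 \frac{4 + I}{11 + O} = - \frac{2 \left(4 + I\right)}{11 + O}$)
$f{\left(b,P \right)} = \frac{32}{3} + P$ ($f{\left(b,P \right)} = P - \frac{2 \left(-4 - 12\right)}{11 - 8} = P - \frac{2 \left(-4 - 12\right)}{3} = P - 2 \cdot \frac{1}{3} \left(-16\right) = P - - \frac{32}{3} = P + \frac{32}{3} = \frac{32}{3} + P$)
$\frac{f{\left(105,-246 \right)}}{\left(150 - 51\right) \left(-11\right)} = \frac{\frac{32}{3} - 246}{\left(150 - 51\right) \left(-11\right)} = - \frac{706}{3 \cdot 99 \left(-11\right)} = - \frac{706}{3 \left(-1089\right)} = \left(- \frac{706}{3}\right) \left(- \frac{1}{1089}\right) = \frac{706}{3267}$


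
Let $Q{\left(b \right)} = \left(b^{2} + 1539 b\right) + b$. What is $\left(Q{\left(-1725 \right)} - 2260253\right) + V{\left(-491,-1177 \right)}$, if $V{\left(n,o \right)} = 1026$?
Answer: $-1940102$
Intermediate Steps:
$Q{\left(b \right)} = b^{2} + 1540 b$
$\left(Q{\left(-1725 \right)} - 2260253\right) + V{\left(-491,-1177 \right)} = \left(- 1725 \left(1540 - 1725\right) - 2260253\right) + 1026 = \left(\left(-1725\right) \left(-185\right) - 2260253\right) + 1026 = \left(319125 - 2260253\right) + 1026 = -1941128 + 1026 = -1940102$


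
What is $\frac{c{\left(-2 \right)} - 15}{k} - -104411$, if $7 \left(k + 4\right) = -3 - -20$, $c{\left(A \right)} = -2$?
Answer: $\frac{1148640}{11} \approx 1.0442 \cdot 10^{5}$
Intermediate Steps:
$k = - \frac{11}{7}$ ($k = -4 + \frac{-3 - -20}{7} = -4 + \frac{-3 + 20}{7} = -4 + \frac{1}{7} \cdot 17 = -4 + \frac{17}{7} = - \frac{11}{7} \approx -1.5714$)
$\frac{c{\left(-2 \right)} - 15}{k} - -104411 = \frac{-2 - 15}{- \frac{11}{7}} - -104411 = \left(-17\right) \left(- \frac{7}{11}\right) + 104411 = \frac{119}{11} + 104411 = \frac{1148640}{11}$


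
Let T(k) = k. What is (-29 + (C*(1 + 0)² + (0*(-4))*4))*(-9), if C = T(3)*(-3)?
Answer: 342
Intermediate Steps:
C = -9 (C = 3*(-3) = -9)
(-29 + (C*(1 + 0)² + (0*(-4))*4))*(-9) = (-29 + (-9*(1 + 0)² + (0*(-4))*4))*(-9) = (-29 + (-9*1² + 0*4))*(-9) = (-29 + (-9*1 + 0))*(-9) = (-29 + (-9 + 0))*(-9) = (-29 - 9)*(-9) = -38*(-9) = 342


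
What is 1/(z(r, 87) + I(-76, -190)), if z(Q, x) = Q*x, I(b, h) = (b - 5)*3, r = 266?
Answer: 1/22899 ≈ 4.3670e-5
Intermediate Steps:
I(b, h) = -15 + 3*b (I(b, h) = (-5 + b)*3 = -15 + 3*b)
1/(z(r, 87) + I(-76, -190)) = 1/(266*87 + (-15 + 3*(-76))) = 1/(23142 + (-15 - 228)) = 1/(23142 - 243) = 1/22899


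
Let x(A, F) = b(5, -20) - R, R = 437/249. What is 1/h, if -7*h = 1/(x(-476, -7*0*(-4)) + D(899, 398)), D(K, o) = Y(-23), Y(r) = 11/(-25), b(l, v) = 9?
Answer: -296527/6225 ≈ -47.635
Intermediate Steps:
Y(r) = -11/25 (Y(r) = 11*(-1/25) = -11/25)
R = 437/249 (R = 437*(1/249) = 437/249 ≈ 1.7550)
D(K, o) = -11/25
x(A, F) = 1804/249 (x(A, F) = 9 - 1*437/249 = 9 - 437/249 = 1804/249)
h = -6225/296527 (h = -1/(7*(1804/249 - 11/25)) = -1/(7*42361/6225) = -⅐*6225/42361 = -6225/296527 ≈ -0.020993)
1/h = 1/(-6225/296527) = -296527/6225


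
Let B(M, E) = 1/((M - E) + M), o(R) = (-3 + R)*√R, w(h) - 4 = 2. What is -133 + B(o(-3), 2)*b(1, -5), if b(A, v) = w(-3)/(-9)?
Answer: 2*(-1197*√3 + 199*I)/(3*(-I + 6*√3)) ≈ -133.0 - 0.031781*I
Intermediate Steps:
w(h) = 6 (w(h) = 4 + 2 = 6)
o(R) = √R*(-3 + R)
B(M, E) = 1/(-E + 2*M)
b(A, v) = -⅔ (b(A, v) = 6/(-9) = 6*(-⅑) = -⅔)
-133 + B(o(-3), 2)*b(1, -5) = -133 - 1/(2 - 2*√(-3)*(-3 - 3))*(-⅔) = -133 - 1/(2 - 2*I*√3*(-6))*(-⅔) = -133 - 1/(2 - (-12)*I*√3)*(-⅔) = -133 - 1/(2 + 12*I*√3)*(-⅔) = -133 + 2/(3*(2 + 12*I*√3))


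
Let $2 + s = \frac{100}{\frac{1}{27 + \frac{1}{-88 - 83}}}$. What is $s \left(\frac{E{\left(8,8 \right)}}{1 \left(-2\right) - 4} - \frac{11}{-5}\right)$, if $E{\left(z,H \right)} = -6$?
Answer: $\frac{7380128}{855} \approx 8631.7$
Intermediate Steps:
$s = \frac{461258}{171}$ ($s = -2 + \frac{100}{\frac{1}{27 + \frac{1}{-88 - 83}}} = -2 + \frac{100}{\frac{1}{27 + \frac{1}{-171}}} = -2 + \frac{100}{\frac{1}{27 - \frac{1}{171}}} = -2 + \frac{100}{\frac{1}{\frac{4616}{171}}} = -2 + \frac{100}{\frac{171}{4616}} = -2 + 100 \cdot \frac{4616}{171} = -2 + \frac{461600}{171} = \frac{461258}{171} \approx 2697.4$)
$s \left(\frac{E{\left(8,8 \right)}}{1 \left(-2\right) - 4} - \frac{11}{-5}\right) = \frac{461258 \left(- \frac{6}{1 \left(-2\right) - 4} - \frac{11}{-5}\right)}{171} = \frac{461258 \left(- \frac{6}{-2 - 4} - - \frac{11}{5}\right)}{171} = \frac{461258 \left(- \frac{6}{-6} + \frac{11}{5}\right)}{171} = \frac{461258 \left(\left(-6\right) \left(- \frac{1}{6}\right) + \frac{11}{5}\right)}{171} = \frac{461258 \left(1 + \frac{11}{5}\right)}{171} = \frac{461258}{171} \cdot \frac{16}{5} = \frac{7380128}{855}$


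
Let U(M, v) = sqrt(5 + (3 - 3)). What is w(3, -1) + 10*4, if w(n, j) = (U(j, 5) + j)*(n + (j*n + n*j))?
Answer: 43 - 3*sqrt(5) ≈ 36.292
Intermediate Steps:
U(M, v) = sqrt(5) (U(M, v) = sqrt(5 + 0) = sqrt(5))
w(n, j) = (j + sqrt(5))*(n + 2*j*n) (w(n, j) = (sqrt(5) + j)*(n + (j*n + n*j)) = (j + sqrt(5))*(n + (j*n + j*n)) = (j + sqrt(5))*(n + 2*j*n))
w(3, -1) + 10*4 = 3*(-1 + sqrt(5) + 2*(-1)**2 + 2*(-1)*sqrt(5)) + 10*4 = 3*(-1 + sqrt(5) + 2*1 - 2*sqrt(5)) + 40 = 3*(-1 + sqrt(5) + 2 - 2*sqrt(5)) + 40 = 3*(1 - sqrt(5)) + 40 = (3 - 3*sqrt(5)) + 40 = 43 - 3*sqrt(5)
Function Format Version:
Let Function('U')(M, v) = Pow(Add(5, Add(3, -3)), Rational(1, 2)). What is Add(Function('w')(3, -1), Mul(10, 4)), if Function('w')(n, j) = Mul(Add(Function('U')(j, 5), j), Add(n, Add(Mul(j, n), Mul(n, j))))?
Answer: Add(43, Mul(-3, Pow(5, Rational(1, 2)))) ≈ 36.292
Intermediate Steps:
Function('U')(M, v) = Pow(5, Rational(1, 2)) (Function('U')(M, v) = Pow(Add(5, 0), Rational(1, 2)) = Pow(5, Rational(1, 2)))
Function('w')(n, j) = Mul(Add(j, Pow(5, Rational(1, 2))), Add(n, Mul(2, j, n))) (Function('w')(n, j) = Mul(Add(Pow(5, Rational(1, 2)), j), Add(n, Add(Mul(j, n), Mul(n, j)))) = Mul(Add(j, Pow(5, Rational(1, 2))), Add(n, Add(Mul(j, n), Mul(j, n)))) = Mul(Add(j, Pow(5, Rational(1, 2))), Add(n, Mul(2, j, n))))
Add(Function('w')(3, -1), Mul(10, 4)) = Add(Mul(3, Add(-1, Pow(5, Rational(1, 2)), Mul(2, Pow(-1, 2)), Mul(2, -1, Pow(5, Rational(1, 2))))), Mul(10, 4)) = Add(Mul(3, Add(-1, Pow(5, Rational(1, 2)), Mul(2, 1), Mul(-2, Pow(5, Rational(1, 2))))), 40) = Add(Mul(3, Add(-1, Pow(5, Rational(1, 2)), 2, Mul(-2, Pow(5, Rational(1, 2))))), 40) = Add(Mul(3, Add(1, Mul(-1, Pow(5, Rational(1, 2))))), 40) = Add(Add(3, Mul(-3, Pow(5, Rational(1, 2)))), 40) = Add(43, Mul(-3, Pow(5, Rational(1, 2))))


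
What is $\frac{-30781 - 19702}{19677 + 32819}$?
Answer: $- \frac{50483}{52496} \approx -0.96165$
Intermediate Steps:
$\frac{-30781 - 19702}{19677 + 32819} = - \frac{50483}{52496}$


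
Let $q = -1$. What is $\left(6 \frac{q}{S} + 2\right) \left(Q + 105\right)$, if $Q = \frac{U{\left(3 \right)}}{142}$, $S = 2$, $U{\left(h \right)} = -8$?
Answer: $- \frac{7451}{71} \approx -104.94$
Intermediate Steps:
$Q = - \frac{4}{71}$ ($Q = - \frac{8}{142} = \left(-8\right) \frac{1}{142} = - \frac{4}{71} \approx -0.056338$)
$\left(6 \frac{q}{S} + 2\right) \left(Q + 105\right) = \left(6 \left(- \frac{1}{2}\right) + 2\right) \left(- \frac{4}{71} + 105\right) = \left(6 \left(\left(-1\right) \frac{1}{2}\right) + 2\right) \frac{7451}{71} = \left(6 \left(- \frac{1}{2}\right) + 2\right) \frac{7451}{71} = \left(-3 + 2\right) \frac{7451}{71} = \left(-1\right) \frac{7451}{71} = - \frac{7451}{71}$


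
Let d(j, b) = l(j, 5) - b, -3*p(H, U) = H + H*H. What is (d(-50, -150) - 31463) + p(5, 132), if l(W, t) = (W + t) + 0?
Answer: -31368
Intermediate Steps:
l(W, t) = W + t
p(H, U) = -H/3 - H²/3 (p(H, U) = -(H + H*H)/3 = -(H + H²)/3 = -H/3 - H²/3)
d(j, b) = 5 + j - b (d(j, b) = (j + 5) - b = (5 + j) - b = 5 + j - b)
(d(-50, -150) - 31463) + p(5, 132) = ((5 - 50 - 1*(-150)) - 31463) - ⅓*5*(1 + 5) = ((5 - 50 + 150) - 31463) - ⅓*5*6 = (105 - 31463) - 10 = -31358 - 10 = -31368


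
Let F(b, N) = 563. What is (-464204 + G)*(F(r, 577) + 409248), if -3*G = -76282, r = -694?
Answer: -539446513630/3 ≈ -1.7982e+11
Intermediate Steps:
G = 76282/3 (G = -⅓*(-76282) = 76282/3 ≈ 25427.)
(-464204 + G)*(F(r, 577) + 409248) = (-464204 + 76282/3)*(563 + 409248) = -1316330/3*409811 = -539446513630/3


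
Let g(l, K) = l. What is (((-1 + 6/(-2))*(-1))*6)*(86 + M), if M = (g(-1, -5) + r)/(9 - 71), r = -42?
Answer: 64500/31 ≈ 2080.6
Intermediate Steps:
M = 43/62 (M = (-1 - 42)/(9 - 71) = -43/(-62) = -43*(-1/62) = 43/62 ≈ 0.69355)
(((-1 + 6/(-2))*(-1))*6)*(86 + M) = (((-1 + 6/(-2))*(-1))*6)*(86 + 43/62) = (((-1 + 6*(-½))*(-1))*6)*(5375/62) = (((-1 - 3)*(-1))*6)*(5375/62) = (-4*(-1)*6)*(5375/62) = (4*6)*(5375/62) = 24*(5375/62) = 64500/31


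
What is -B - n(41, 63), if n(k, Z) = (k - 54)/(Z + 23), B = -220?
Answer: 18933/86 ≈ 220.15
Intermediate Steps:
n(k, Z) = (-54 + k)/(23 + Z)
-B - n(41, 63) = -1*(-220) - (-54 + 41)/(23 + 63) = 220 - (-13)/86 = 220 - 1*(-13/86) = 220 + 13/86 = 18933/86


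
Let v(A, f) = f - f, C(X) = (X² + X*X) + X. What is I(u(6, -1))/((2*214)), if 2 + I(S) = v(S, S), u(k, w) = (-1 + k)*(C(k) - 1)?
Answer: -1/214 ≈ -0.0046729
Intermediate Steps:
C(X) = X + 2*X² (C(X) = (X² + X²) + X = 2*X² + X = X + 2*X²)
u(k, w) = (-1 + k)*(-1 + k*(1 + 2*k)) (u(k, w) = (-1 + k)*(k*(1 + 2*k) - 1) = (-1 + k)*(-1 + k*(1 + 2*k)))
v(A, f) = 0
I(S) = -2 (I(S) = -2 + 0 = -2)
I(u(6, -1))/((2*214)) = -2/(2*214) = -2/428 = -2*1/428 = -1/214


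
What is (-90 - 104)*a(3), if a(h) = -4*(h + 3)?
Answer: 4656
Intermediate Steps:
a(h) = -12 - 4*h (a(h) = -4*(3 + h) = -12 - 4*h)
(-90 - 104)*a(3) = (-90 - 104)*(-12 - 4*3) = -194*(-12 - 12) = -194*(-24) = 4656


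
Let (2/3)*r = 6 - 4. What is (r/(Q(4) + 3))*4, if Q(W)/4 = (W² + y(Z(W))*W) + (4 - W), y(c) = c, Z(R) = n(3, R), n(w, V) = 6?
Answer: 12/163 ≈ 0.073620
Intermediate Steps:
Z(R) = 6
r = 3 (r = 3*(6 - 4)/2 = (3/2)*2 = 3)
Q(W) = 16 + 4*W² + 20*W (Q(W) = 4*((W² + 6*W) + (4 - W)) = 4*(4 + W² + 5*W) = 16 + 4*W² + 20*W)
(r/(Q(4) + 3))*4 = (3/((16 + 4*4² + 20*4) + 3))*4 = (3/((16 + 4*16 + 80) + 3))*4 = (3/((16 + 64 + 80) + 3))*4 = (3/(160 + 3))*4 = (3/163)*4 = 12/163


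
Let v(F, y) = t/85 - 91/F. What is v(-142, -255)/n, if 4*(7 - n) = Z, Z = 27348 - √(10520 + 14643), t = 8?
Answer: -96942288/900853185059 - 17742*√25163/4504265925295 ≈ -0.00010824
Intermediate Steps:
v(F, y) = 8/85 - 91/F
Z = 27348 - √25163 ≈ 27189.
n = -6830 + √25163/4 (n = 7 - (27348 - √25163)/4 = 7 + (-6837 + √25163/4) = -6830 + √25163/4 ≈ -6790.3)
v(-142, -255)/n = (8/85 - 91/(-142))/(-6830 + √25163/4) = (8/85 - 91*(-1/142))/(-6830 + √25163/4) = (8/85 + 91/142)/(-6830 + √25163/4) = 8871/(12070*(-6830 + √25163/4))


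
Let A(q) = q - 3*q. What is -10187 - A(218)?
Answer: -9751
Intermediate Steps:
A(q) = -2*q
-10187 - A(218) = -10187 - (-2)*218 = -10187 - 1*(-436) = -10187 + 436 = -9751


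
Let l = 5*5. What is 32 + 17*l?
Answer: 457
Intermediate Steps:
l = 25
32 + 17*l = 32 + 17*25 = 32 + 425 = 457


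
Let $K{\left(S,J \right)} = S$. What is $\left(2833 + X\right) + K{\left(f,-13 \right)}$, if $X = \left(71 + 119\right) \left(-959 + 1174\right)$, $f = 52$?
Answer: $43735$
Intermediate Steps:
$X = 40850$ ($X = 190 \cdot 215 = 40850$)
$\left(2833 + X\right) + K{\left(f,-13 \right)} = \left(2833 + 40850\right) + 52 = 43683 + 52 = 43735$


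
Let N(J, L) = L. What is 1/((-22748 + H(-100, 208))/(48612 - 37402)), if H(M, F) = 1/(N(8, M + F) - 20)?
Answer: -986480/2001823 ≈ -0.49279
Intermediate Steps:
H(M, F) = 1/(-20 + F + M) (H(M, F) = 1/((M + F) - 20) = 1/((F + M) - 20) = 1/(-20 + F + M))
1/((-22748 + H(-100, 208))/(48612 - 37402)) = 1/((-22748 + 1/(-20 + 208 - 100))/(48612 - 37402)) = 1/((-22748 + 1/88)/11210) = 1/((-22748 + 1/88)*(1/11210)) = 1/(-2001823/88*1/11210) = 1/(-2001823/986480) = -986480/2001823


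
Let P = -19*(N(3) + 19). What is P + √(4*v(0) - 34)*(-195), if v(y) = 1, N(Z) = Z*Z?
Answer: -532 - 195*I*√30 ≈ -532.0 - 1068.1*I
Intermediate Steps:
N(Z) = Z²
P = -532 (P = -19*(3² + 19) = -19*(9 + 19) = -19*28 = -532)
P + √(4*v(0) - 34)*(-195) = -532 + √(4*1 - 34)*(-195) = -532 + √(4 - 34)*(-195) = -532 + √(-30)*(-195) = -532 + (I*√30)*(-195) = -532 - 195*I*√30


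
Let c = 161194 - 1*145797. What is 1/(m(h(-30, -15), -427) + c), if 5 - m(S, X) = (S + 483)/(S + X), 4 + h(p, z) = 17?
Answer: 207/3188462 ≈ 6.4922e-5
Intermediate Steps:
h(p, z) = 13 (h(p, z) = -4 + 17 = 13)
m(S, X) = 5 - (483 + S)/(S + X) (m(S, X) = 5 - (S + 483)/(S + X) = 5 - (483 + S)/(S + X))
c = 15397 (c = 161194 - 145797 = 15397)
1/(m(h(-30, -15), -427) + c) = 1/((-483 + 4*13 + 5*(-427))/(13 - 427) + 15397) = 1/((-483 + 52 - 2135)/(-414) + 15397) = 1/(-1/414*(-2566) + 15397) = 1/(1283/207 + 15397) = 1/(3188462/207) = 207/3188462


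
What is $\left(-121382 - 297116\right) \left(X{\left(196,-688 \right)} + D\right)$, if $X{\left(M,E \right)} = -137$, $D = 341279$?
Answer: $-142767244716$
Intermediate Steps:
$\left(-121382 - 297116\right) \left(X{\left(196,-688 \right)} + D\right) = \left(-121382 - 297116\right) \left(-137 + 341279\right) = \left(-418498\right) 341142 = -142767244716$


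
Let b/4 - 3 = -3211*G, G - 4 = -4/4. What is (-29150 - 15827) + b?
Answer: -83497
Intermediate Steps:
G = 3 (G = 4 - 4/4 = 4 - 4*¼ = 4 - 1 = 3)
b = -38520 (b = 12 + 4*(-3211*3) = 12 + 4*(-9633) = 12 - 38532 = -38520)
(-29150 - 15827) + b = (-29150 - 15827) - 38520 = -44977 - 38520 = -83497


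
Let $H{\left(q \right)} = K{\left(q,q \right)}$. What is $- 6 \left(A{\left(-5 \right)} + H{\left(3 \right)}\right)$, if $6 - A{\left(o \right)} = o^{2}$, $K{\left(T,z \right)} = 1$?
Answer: $108$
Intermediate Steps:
$H{\left(q \right)} = 1$
$A{\left(o \right)} = 6 - o^{2}$
$- 6 \left(A{\left(-5 \right)} + H{\left(3 \right)}\right) = - 6 \left(\left(6 - \left(-5\right)^{2}\right) + 1\right) = - 6 \left(\left(6 - 25\right) + 1\right) = - 6 \left(-19 + 1\right) = \left(-6\right) \left(-18\right) = 108$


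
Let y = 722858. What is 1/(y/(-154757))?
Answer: -154757/722858 ≈ -0.21409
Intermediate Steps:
1/(y/(-154757)) = 1/(722858/(-154757)) = 1/(722858*(-1/154757)) = 1/(-722858/154757) = -154757/722858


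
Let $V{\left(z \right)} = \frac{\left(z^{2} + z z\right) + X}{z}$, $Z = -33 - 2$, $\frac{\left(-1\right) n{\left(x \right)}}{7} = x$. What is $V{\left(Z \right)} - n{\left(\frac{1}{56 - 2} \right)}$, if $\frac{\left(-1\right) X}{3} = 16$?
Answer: $- \frac{129463}{1890} \approx -68.499$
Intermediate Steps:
$X = -48$ ($X = \left(-3\right) 16 = -48$)
$n{\left(x \right)} = - 7 x$
$Z = -35$
$V{\left(z \right)} = \frac{-48 + 2 z^{2}}{z}$ ($V{\left(z \right)} = \frac{\left(z^{2} + z z\right) - 48}{z} = \frac{\left(z^{2} + z^{2}\right) - 48}{z} = \frac{2 z^{2} - 48}{z} = \frac{-48 + 2 z^{2}}{z}$)
$V{\left(Z \right)} - n{\left(\frac{1}{56 - 2} \right)} = \left(- \frac{48}{-35} + 2 \left(-35\right)\right) - - \frac{7}{56 - 2} = \left(\left(-48\right) \left(- \frac{1}{35}\right) - 70\right) - - \frac{7}{54} = \left(\frac{48}{35} - 70\right) - \left(-7\right) \frac{1}{54} = - \frac{2402}{35} - - \frac{7}{54} = - \frac{2402}{35} + \frac{7}{54} = - \frac{129463}{1890}$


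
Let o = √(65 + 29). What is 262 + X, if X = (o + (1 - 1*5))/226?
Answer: 29604/113 + √94/226 ≈ 262.03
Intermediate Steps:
o = √94 ≈ 9.6954
X = -2/113 + √94/226 (X = (√94 + (1 - 1*5))/226 = (√94 + (1 - 5))*(1/226) = (√94 - 4)*(1/226) = (-4 + √94)*(1/226) = -2/113 + √94/226 ≈ 0.025201)
262 + X = 262 + (-2/113 + √94/226) = 29604/113 + √94/226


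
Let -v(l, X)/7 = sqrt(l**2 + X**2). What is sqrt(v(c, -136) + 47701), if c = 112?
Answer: sqrt(47701 - 56*sqrt(485)) ≈ 215.56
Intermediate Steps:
v(l, X) = -7*sqrt(X**2 + l**2) (v(l, X) = -7*sqrt(l**2 + X**2) = -7*sqrt(X**2 + l**2))
sqrt(v(c, -136) + 47701) = sqrt(-7*sqrt((-136)**2 + 112**2) + 47701) = sqrt(-7*sqrt(18496 + 12544) + 47701) = sqrt(-56*sqrt(485) + 47701) = sqrt(47701 - 56*sqrt(485))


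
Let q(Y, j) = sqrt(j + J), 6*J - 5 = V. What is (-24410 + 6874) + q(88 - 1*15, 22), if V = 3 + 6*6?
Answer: -17536 + 2*sqrt(66)/3 ≈ -17531.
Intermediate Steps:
V = 39 (V = 3 + 36 = 39)
J = 22/3 (J = 5/6 + (1/6)*39 = 5/6 + 13/2 = 22/3 ≈ 7.3333)
q(Y, j) = sqrt(22/3 + j) (q(Y, j) = sqrt(j + 22/3) = sqrt(22/3 + j))
(-24410 + 6874) + q(88 - 1*15, 22) = (-24410 + 6874) + sqrt(66 + 9*22)/3 = -17536 + sqrt(66 + 198)/3 = -17536 + sqrt(264)/3 = -17536 + (2*sqrt(66))/3 = -17536 + 2*sqrt(66)/3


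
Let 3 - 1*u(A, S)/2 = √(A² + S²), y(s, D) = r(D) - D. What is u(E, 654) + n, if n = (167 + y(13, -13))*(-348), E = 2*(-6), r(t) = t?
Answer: -58110 - 12*√11885 ≈ -59418.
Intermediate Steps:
y(s, D) = 0 (y(s, D) = D - D = 0)
E = -12
n = -58116 (n = (167 + 0)*(-348) = 167*(-348) = -58116)
u(A, S) = 6 - 2*√(A² + S²)
u(E, 654) + n = (6 - 2*√((-12)² + 654²)) - 58116 = (6 - 2*√(144 + 427716)) - 58116 = (6 - 12*√11885) - 58116 = -58110 - 12*√11885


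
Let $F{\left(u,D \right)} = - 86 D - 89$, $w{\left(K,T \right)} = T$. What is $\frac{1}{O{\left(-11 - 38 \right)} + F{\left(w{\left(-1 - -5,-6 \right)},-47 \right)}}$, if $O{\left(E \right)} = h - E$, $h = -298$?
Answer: $\frac{1}{3704} \approx 0.00026998$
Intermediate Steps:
$F{\left(u,D \right)} = -89 - 86 D$
$O{\left(E \right)} = -298 - E$
$\frac{1}{O{\left(-11 - 38 \right)} + F{\left(w{\left(-1 - -5,-6 \right)},-47 \right)}} = \frac{1}{\left(-298 - \left(-11 - 38\right)\right) - -3953} = \frac{1}{\left(-298 - \left(-11 - 38\right)\right) + \left(-89 + 4042\right)} = \frac{1}{\left(-298 - -49\right) + 3953} = \frac{1}{\left(-298 + 49\right) + 3953} = \frac{1}{-249 + 3953} = \frac{1}{3704}$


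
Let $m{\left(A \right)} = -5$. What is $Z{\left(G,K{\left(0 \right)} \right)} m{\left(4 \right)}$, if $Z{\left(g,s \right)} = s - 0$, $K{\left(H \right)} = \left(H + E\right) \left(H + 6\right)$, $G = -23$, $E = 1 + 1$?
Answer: $-60$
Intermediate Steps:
$E = 2$
$K{\left(H \right)} = \left(2 + H\right) \left(6 + H\right)$ ($K{\left(H \right)} = \left(H + 2\right) \left(H + 6\right) = \left(2 + H\right) \left(6 + H\right)$)
$Z{\left(g,s \right)} = s$ ($Z{\left(g,s \right)} = s + 0 = s$)
$Z{\left(G,K{\left(0 \right)} \right)} m{\left(4 \right)} = \left(12 + 0^{2} + 8 \cdot 0\right) \left(-5\right) = \left(12 + 0 + 0\right) \left(-5\right) = 12 \left(-5\right) = -60$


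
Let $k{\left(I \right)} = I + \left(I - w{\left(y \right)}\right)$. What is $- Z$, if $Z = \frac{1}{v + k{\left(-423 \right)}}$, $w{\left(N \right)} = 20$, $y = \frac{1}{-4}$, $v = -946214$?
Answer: $\frac{1}{947080} \approx 1.0559 \cdot 10^{-6}$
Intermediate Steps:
$y = - \frac{1}{4} \approx -0.25$
$k{\left(I \right)} = -20 + 2 I$ ($k{\left(I \right)} = I + \left(I - 20\right) = I + \left(-20 + I\right) = -20 + 2 I$)
$Z = - \frac{1}{947080}$ ($Z = \frac{1}{-946214 + \left(-20 + 2 \left(-423\right)\right)} = \frac{1}{-946214 - 866} = \frac{1}{-947080} = - \frac{1}{947080} \approx -1.0559 \cdot 10^{-6}$)
$- Z = \left(-1\right) \left(- \frac{1}{947080}\right) = \frac{1}{947080}$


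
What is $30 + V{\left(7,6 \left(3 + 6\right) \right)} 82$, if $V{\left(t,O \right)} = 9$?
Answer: $768$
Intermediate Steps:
$30 + V{\left(7,6 \left(3 + 6\right) \right)} 82 = 30 + 9 \cdot 82 = 30 + 738 = 768$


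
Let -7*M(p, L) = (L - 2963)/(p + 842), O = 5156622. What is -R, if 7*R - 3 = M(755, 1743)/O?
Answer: -86468816617/201760570683 ≈ -0.42857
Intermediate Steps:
M(p, L) = -(-2963 + L)/(7*(842 + p)) (M(p, L) = -(L - 2963)/(7*(p + 842)) = -(-2963 + L)/(7*(842 + p)))
R = 86468816617/201760570683 (R = 3/7 + (((2963 - 1*1743)/(7*(842 + 755)))/5156622)/7 = 3/7 + (((1/7)*(2963 - 1743)/1597)*(1/5156622))/7 = 3/7 + (((1/7)*(1/1597)*1220)*(1/5156622))/7 = 3/7 + ((1220/11179)*(1/5156622))/7 = 3/7 + (1/7)*(610/28822938669) = 3/7 + 610/201760570683 = 86468816617/201760570683 ≈ 0.42857)
-R = -1*86468816617/201760570683 = -86468816617/201760570683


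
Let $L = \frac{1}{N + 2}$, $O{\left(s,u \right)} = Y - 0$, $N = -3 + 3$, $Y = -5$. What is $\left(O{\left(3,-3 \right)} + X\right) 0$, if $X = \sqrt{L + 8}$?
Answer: $0$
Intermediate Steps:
$N = 0$
$O{\left(s,u \right)} = -5$ ($O{\left(s,u \right)} = -5 - 0 = -5 + 0 = -5$)
$L = \frac{1}{2}$ ($L = \frac{1}{0 + 2} = \frac{1}{2} \approx 0.5$)
$X = \frac{\sqrt{34}}{2}$ ($X = \sqrt{\frac{1}{2} + 8} = \sqrt{\frac{17}{2}} = \frac{\sqrt{34}}{2} \approx 2.9155$)
$\left(O{\left(3,-3 \right)} + X\right) 0 = \left(-5 + \frac{\sqrt{34}}{2}\right) 0 = 0$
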